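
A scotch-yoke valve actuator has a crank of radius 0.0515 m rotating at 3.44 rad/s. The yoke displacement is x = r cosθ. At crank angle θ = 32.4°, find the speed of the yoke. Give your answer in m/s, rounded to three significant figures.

0.0949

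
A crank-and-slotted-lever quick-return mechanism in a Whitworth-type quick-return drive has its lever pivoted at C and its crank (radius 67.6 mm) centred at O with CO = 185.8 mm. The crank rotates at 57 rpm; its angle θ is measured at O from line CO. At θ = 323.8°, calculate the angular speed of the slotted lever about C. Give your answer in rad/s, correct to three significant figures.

ω = 5.969 rad/s (from 57 rpm).
Crank pin A relative to C: A = (d + r cosθ, r sinθ); lever angle φ = atan2(r sinθ, d + r cosθ).
Differentiating tanφ: φ̇ = rω(d cosθ + r)/(d² + r² + 2dr cosθ).
d² + r² + 2dr cosθ = |CA|² = 0.0593624 m²;  d cosθ + r = +0.21753 m.
|ω_lever| = |0.0676·5.969·+0.21753| / 0.0593624 = 1.4786 rad/s.

1.48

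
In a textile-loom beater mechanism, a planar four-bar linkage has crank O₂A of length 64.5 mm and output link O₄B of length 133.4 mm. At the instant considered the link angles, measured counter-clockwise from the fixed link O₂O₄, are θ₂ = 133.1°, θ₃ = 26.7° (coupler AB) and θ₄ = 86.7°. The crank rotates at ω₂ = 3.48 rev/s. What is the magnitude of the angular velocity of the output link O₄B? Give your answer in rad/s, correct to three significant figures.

11.7

ω₂ = 21.87 rad/s (from 3.48 rev/s).
Differentiating the loop-closure r₂e^{iθ₂}+r₃e^{iθ₃}=r₁+r₄e^{iθ₄} gives r₂ω₂e^{iθ₂}+r₃ω₃e^{iθ₃}=r₄ω₄e^{iθ₄}.
Eliminating the other unknown: ω₄ = r₂ω₂ sin(θ₂−θ₃) / [r₄ sin(θ₄−θ₃)].
Numerator sine = +0.95931; denominator sine = +0.86603.
Result = 0.0645·21.87·(+0.95931) / (0.1334·(+0.86603)) = +11.711 rad/s; magnitude 11.711 rad/s.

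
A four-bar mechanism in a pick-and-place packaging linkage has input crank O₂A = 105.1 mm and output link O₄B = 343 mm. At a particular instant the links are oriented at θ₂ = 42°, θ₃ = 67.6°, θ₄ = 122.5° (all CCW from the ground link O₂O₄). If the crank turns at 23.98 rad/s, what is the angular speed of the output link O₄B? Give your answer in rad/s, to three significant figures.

ω₂ = 23.98 rad/s
Differentiating the loop-closure r₂e^{iθ₂}+r₃e^{iθ₃}=r₁+r₄e^{iθ₄} gives r₂ω₂e^{iθ₂}+r₃ω₃e^{iθ₃}=r₄ω₄e^{iθ₄}.
Eliminating the other unknown: ω₄ = r₂ω₂ sin(θ₂−θ₃) / [r₄ sin(θ₄−θ₃)].
Numerator sine = -0.43209; denominator sine = +0.81815.
Result = 0.1051·23.98·(-0.43209) / (0.343·(+0.81815)) = -3.8806 rad/s; magnitude 3.8806 rad/s.

3.88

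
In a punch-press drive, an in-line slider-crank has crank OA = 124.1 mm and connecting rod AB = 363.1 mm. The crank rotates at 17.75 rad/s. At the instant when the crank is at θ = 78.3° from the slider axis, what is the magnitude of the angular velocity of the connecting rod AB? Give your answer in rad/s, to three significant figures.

ω = 17.75 rad/s
The rod makes angle φ with the slider axis where L sinφ = r sinθ; differentiating, L cosφ·φ̇ = r ω cosθ.
L cosφ = √(L² − r² sin²θ) = 0.34216 m.
|ω_rod| = r ω |cosθ| / √(L² − r² sin²θ) = 0.1241·17.75·0.20279/0.34216 = 1.3055 rad/s.

1.31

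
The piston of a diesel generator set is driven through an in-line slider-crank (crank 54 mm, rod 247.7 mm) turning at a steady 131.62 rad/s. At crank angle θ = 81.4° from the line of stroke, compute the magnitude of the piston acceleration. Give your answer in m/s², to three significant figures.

ω = 131.6 rad/s
x(θ) = r cosθ + √(L² − r² sin²θ); with ω constant, a = ω²·d²x/dθ².
d²x/dθ² = −r cosθ − r²(cos2θ)/√u − r⁴ sin²2θ/(4u^{3/2}),  u = L² − r² sin²θ = 0.0585045 m².
Substituting r = 0.054 m, L = 0.2477 m, θ = 81.4°: d²x/dθ² = +0.0034285 m.
a = ω²·d²x/dθ² = (131.6)²·(+0.0034285) = +59.395 m/s²;  |a| = 59.395 m/s².

59.4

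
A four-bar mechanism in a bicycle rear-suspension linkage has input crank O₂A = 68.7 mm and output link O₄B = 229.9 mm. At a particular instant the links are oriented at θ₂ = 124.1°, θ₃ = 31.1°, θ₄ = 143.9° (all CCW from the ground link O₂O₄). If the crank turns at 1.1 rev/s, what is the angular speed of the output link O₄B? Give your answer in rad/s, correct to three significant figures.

2.24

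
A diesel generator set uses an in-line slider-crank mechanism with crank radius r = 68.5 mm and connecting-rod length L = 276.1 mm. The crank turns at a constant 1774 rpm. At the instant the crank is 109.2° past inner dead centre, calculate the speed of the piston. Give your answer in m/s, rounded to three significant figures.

11.0

ω = 2π·1774/60 = 185.8 rad/s
For an in-line slider-crank, x = r cosθ + √(L² − r² sin²θ), so v = −rω sinθ·[1 + r cosθ/√(L² − r² sin²θ)].
With r = 0.0685 m, L = 0.2761 m, θ = 109.2°: √(L² − r² sin²θ) = 0.26841 m.
v = −0.0685·185.8·0.94438·[1 + 0.0685·-0.32887/0.26841] = -11.009 m/s.
|v| = 11.009 m/s.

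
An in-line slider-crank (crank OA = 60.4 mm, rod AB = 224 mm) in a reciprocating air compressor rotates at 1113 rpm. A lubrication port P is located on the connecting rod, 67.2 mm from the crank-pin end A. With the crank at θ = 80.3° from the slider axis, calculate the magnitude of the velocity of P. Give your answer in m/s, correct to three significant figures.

ω = 116.6 rad/s.  Crank-pin speed |V_A| = rω = 7.0398 m/s, perpendicular to OA.
Rod angle: sinφ = −(r/L) sinθ ⇒ φ = -15.414°; ω_rod = −rω cosθ/√(L²−r²sin²θ) = -5.4928 rad/s.
V_P = V_A + ω_rod × AP, with AP = 0.0672 m along the rod.
Components: V_Px = −rω sinθ − a·ω_rod·sinφ = -7.0373 m/s;  V_Py = rω cosθ + a·ω_rod·cosφ = +0.83029 m/s.
|V_P| = √(V_Px² + V_Py²) = 7.0861 m/s.

7.09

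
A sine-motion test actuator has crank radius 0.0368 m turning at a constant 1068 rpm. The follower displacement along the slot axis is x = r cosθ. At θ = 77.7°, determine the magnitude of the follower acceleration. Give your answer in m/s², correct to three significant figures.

98.1

ω = 111.8 rad/s (from 1068 rpm).
x = r cosθ ⇒ ẍ = −rω² cosθ (ω constant).
|a| = rω²|cosθ| = 0.0368·(111.8)²·|cos 77.7°| = 98.059 m/s².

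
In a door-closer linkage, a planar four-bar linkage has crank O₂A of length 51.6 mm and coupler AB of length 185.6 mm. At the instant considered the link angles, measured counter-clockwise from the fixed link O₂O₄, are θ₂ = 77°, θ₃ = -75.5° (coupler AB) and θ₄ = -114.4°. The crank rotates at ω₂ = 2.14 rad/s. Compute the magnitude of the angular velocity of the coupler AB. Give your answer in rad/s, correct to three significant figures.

ω₂ = 2.14 rad/s
Differentiating the loop-closure r₂e^{iθ₂}+r₃e^{iθ₃}=r₁+r₄e^{iθ₄} gives r₂ω₂e^{iθ₂}+r₃ω₃e^{iθ₃}=r₄ω₄e^{iθ₄}.
Eliminating the other unknown: ω₃ = r₂ω₂ sin(θ₄−θ₂) / [r₃ sin(θ₃−θ₄)].
Numerator sine = +0.19766; denominator sine = +0.62796.
Result = 0.0516·2.14·(+0.19766) / (0.1856·(+0.62796)) = +0.18727 rad/s; magnitude 0.18727 rad/s.

0.187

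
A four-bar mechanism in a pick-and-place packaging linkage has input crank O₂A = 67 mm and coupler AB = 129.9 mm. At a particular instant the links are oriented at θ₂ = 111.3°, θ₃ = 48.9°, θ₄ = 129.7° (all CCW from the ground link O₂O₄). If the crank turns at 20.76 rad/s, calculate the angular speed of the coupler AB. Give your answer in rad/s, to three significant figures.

ω₂ = 20.76 rad/s
Differentiating the loop-closure r₂e^{iθ₂}+r₃e^{iθ₃}=r₁+r₄e^{iθ₄} gives r₂ω₂e^{iθ₂}+r₃ω₃e^{iθ₃}=r₄ω₄e^{iθ₄}.
Eliminating the other unknown: ω₃ = r₂ω₂ sin(θ₄−θ₂) / [r₃ sin(θ₃−θ₄)].
Numerator sine = +0.31565; denominator sine = -0.98714.
Result = 0.067·20.76·(+0.31565) / (0.1299·(-0.98714)) = -3.4239 rad/s; magnitude 3.4239 rad/s.

3.42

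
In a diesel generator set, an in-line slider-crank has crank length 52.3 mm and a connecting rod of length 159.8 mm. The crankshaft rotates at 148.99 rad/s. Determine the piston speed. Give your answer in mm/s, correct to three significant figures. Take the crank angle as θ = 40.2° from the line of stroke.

ω = 149 rad/s
For an in-line slider-crank, x = r cosθ + √(L² − r² sin²θ), so v = −rω sinθ·[1 + r cosθ/√(L² − r² sin²θ)].
With r = 0.0523 m, L = 0.1598 m, θ = 40.2°: √(L² − r² sin²θ) = 0.15619 m.
v = −0.0523·149·0.64546·[1 + 0.0523·0.76380/0.15619] = -6.3158 m/s.
|v| = 6.3158 m/s = 6315.8 mm/s.

6320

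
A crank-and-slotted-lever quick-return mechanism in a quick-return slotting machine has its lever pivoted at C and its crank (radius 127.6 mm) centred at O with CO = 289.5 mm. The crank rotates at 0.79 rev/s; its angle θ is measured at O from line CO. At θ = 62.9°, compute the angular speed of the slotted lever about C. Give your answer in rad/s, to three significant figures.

1.23

ω = 4.964 rad/s (from 0.79 rev/s).
Crank pin A relative to C: A = (d + r cosθ, r sinθ); lever angle φ = atan2(r sinθ, d + r cosθ).
Differentiating tanφ: φ̇ = rω(d cosθ + r)/(d² + r² + 2dr cosθ).
d² + r² + 2dr cosθ = |CA|² = 0.133748 m²;  d cosθ + r = +0.25948 m.
|ω_lever| = |0.1276·4.964·+0.25948| / 0.133748 = 1.2288 rad/s.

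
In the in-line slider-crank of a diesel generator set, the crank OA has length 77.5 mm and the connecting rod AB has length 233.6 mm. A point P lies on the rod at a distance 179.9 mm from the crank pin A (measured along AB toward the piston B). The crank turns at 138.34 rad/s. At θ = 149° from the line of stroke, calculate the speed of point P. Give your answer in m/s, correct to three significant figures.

4.79

ω = 138.3 rad/s.  Crank-pin speed |V_A| = rω = 10.721 m/s, perpendicular to OA.
Rod angle: sinφ = −(r/L) sinθ ⇒ φ = -9.838°; ω_rod = −rω cosθ/√(L²−r²sin²θ) = +39.928 rad/s.
V_P = V_A + ω_rod × AP, with AP = 0.1799 m along the rod.
Components: V_Px = −rω sinθ − a·ω_rod·sinφ = -4.2945 m/s;  V_Py = rω cosθ + a·ω_rod·cosφ = -2.1126 m/s.
|V_P| = √(V_Px² + V_Py²) = 4.786 m/s.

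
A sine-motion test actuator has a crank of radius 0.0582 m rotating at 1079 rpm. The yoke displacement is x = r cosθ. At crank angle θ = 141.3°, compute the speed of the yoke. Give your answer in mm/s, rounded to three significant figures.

ω = 113 rad/s (from 1079 rpm).
x = r cosθ ⇒ ẋ = −rω sinθ.
|v| = rω|sinθ| = 0.0582·113·|sin 141.3°| = 4.1117 m/s = 4111.7 mm/s.

4110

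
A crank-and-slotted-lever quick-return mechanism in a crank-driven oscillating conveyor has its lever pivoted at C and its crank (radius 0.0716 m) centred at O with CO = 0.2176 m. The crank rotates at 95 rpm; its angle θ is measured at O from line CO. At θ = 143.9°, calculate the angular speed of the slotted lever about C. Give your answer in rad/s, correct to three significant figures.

2.72

ω = 9.948 rad/s (from 95 rpm).
Crank pin A relative to C: A = (d + r cosθ, r sinθ); lever angle φ = atan2(r sinθ, d + r cosθ).
Differentiating tanφ: φ̇ = rω(d cosθ + r)/(d² + r² + 2dr cosθ).
d² + r² + 2dr cosθ = |CA|² = 0.0272991 m²;  d cosθ + r = -0.10422 m.
|ω_lever| = |0.0716·9.948·-0.10422| / 0.0272991 = 2.7193 rad/s.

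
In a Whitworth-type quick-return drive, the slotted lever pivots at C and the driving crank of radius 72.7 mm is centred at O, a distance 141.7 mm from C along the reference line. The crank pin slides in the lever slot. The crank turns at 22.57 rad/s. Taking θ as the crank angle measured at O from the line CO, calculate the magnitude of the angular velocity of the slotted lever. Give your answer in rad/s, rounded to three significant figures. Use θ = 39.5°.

7.24

ω = 22.57 rad/s
Crank pin A relative to C: A = (d + r cosθ, r sinθ); lever angle φ = atan2(r sinθ, d + r cosθ).
Differentiating tanφ: φ̇ = rω(d cosθ + r)/(d² + r² + 2dr cosθ).
d² + r² + 2dr cosθ = |CA|² = 0.0412621 m²;  d cosθ + r = +0.18204 m.
|ω_lever| = |0.0727·22.57·+0.18204| / 0.0412621 = 7.239 rad/s.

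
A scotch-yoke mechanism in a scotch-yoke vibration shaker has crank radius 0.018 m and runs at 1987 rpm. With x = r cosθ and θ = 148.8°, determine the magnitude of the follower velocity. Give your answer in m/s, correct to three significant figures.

ω = 208.1 rad/s (from 1987 rpm).
x = r cosθ ⇒ ẋ = −rω sinθ.
|v| = rω|sinθ| = 0.018·208.1·|sin 148.8°| = 1.9402 m/s.

1.94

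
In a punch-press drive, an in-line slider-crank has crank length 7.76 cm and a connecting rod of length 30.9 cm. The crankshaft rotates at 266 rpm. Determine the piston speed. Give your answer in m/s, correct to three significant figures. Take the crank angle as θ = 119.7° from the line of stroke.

ω = 2π·266/60 = 27.86 rad/s
For an in-line slider-crank, x = r cosθ + √(L² − r² sin²θ), so v = −rω sinθ·[1 + r cosθ/√(L² − r² sin²θ)].
With r = 0.0776 m, L = 0.309 m, θ = 119.7°: √(L² − r² sin²θ) = 0.30156 m.
v = −0.0776·27.86·0.86863·[1 + 0.0776·-0.49546/0.30156] = -1.6382 m/s.
|v| = 1.6382 m/s.

1.64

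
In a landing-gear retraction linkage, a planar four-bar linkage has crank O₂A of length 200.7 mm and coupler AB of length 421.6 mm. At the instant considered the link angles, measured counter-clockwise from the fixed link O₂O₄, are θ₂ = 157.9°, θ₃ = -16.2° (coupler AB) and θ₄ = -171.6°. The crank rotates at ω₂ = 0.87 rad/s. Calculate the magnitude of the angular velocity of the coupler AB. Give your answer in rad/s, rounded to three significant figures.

ω₂ = 0.87 rad/s
Differentiating the loop-closure r₂e^{iθ₂}+r₃e^{iθ₃}=r₁+r₄e^{iθ₄} gives r₂ω₂e^{iθ₂}+r₃ω₃e^{iθ₃}=r₄ω₄e^{iθ₄}.
Eliminating the other unknown: ω₃ = r₂ω₂ sin(θ₄−θ₂) / [r₃ sin(θ₃−θ₄)].
Numerator sine = +0.50754; denominator sine = +0.41628.
Result = 0.2007·0.87·(+0.50754) / (0.4216·(+0.41628)) = +0.50495 rad/s; magnitude 0.50495 rad/s.

0.505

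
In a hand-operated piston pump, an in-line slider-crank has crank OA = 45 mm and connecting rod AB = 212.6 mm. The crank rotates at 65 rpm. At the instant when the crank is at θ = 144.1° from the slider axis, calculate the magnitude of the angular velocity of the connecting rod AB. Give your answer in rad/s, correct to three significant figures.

ω = 6.807 rad/s (converted from 65 rpm).
The rod makes angle φ with the slider axis where L sinφ = r sinθ; differentiating, L cosφ·φ̇ = r ω cosθ.
L cosφ = √(L² − r² sin²θ) = 0.21096 m.
|ω_rod| = r ω |cosθ| / √(L² − r² sin²θ) = 0.045·6.807·0.81004/0.21096 = 1.1762 rad/s.

1.18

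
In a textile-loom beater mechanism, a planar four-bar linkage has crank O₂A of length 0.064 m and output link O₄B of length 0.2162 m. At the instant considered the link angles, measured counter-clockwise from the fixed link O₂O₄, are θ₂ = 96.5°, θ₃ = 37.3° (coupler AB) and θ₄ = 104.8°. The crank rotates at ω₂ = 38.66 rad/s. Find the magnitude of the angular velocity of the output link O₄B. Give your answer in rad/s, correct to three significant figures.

10.6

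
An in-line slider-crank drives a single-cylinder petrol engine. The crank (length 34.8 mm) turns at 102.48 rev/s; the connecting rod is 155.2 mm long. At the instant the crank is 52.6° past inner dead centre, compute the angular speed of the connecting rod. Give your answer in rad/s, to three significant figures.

89.1

ω = 643.9 rad/s (converted from 102.48 rev/s).
The rod makes angle φ with the slider axis where L sinφ = r sinθ; differentiating, L cosφ·φ̇ = r ω cosθ.
L cosφ = √(L² − r² sin²θ) = 0.15272 m.
|ω_rod| = r ω |cosθ| / √(L² − r² sin²θ) = 0.0348·643.9·0.60738/0.15272 = 89.118 rad/s.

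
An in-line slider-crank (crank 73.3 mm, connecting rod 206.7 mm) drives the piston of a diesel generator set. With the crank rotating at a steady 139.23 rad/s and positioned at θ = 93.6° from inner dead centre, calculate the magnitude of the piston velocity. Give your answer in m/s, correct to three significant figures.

9.94

ω = 139.2 rad/s
For an in-line slider-crank, x = r cosθ + √(L² − r² sin²θ), so v = −rω sinθ·[1 + r cosθ/√(L² − r² sin²θ)].
With r = 0.0733 m, L = 0.2067 m, θ = 93.6°: √(L² − r² sin²θ) = 0.19332 m.
v = −0.0733·139.2·0.99803·[1 + 0.0733·-0.06279/0.19332] = -9.9429 m/s.
|v| = 9.9429 m/s.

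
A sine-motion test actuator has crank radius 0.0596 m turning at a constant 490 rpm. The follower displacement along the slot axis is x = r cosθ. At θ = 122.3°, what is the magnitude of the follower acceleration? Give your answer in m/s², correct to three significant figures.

83.9

ω = 51.31 rad/s (from 490 rpm).
x = r cosθ ⇒ ẍ = −rω² cosθ (ω constant).
|a| = rω²|cosθ| = 0.0596·(51.31)²·|cos 122.3°| = 83.854 m/s².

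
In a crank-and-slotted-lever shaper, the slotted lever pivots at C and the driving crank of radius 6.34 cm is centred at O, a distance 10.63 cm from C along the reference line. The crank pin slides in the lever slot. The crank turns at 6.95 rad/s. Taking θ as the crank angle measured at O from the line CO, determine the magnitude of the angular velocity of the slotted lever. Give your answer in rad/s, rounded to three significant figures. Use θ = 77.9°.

2.08

ω = 6.95 rad/s
Crank pin A relative to C: A = (d + r cosθ, r sinθ); lever angle φ = atan2(r sinθ, d + r cosθ).
Differentiating tanφ: φ̇ = rω(d cosθ + r)/(d² + r² + 2dr cosθ).
d² + r² + 2dr cosθ = |CA|² = 0.0181447 m²;  d cosθ + r = +0.085682 m.
|ω_lever| = |0.0634·6.95·+0.085682| / 0.0181447 = 2.0807 rad/s.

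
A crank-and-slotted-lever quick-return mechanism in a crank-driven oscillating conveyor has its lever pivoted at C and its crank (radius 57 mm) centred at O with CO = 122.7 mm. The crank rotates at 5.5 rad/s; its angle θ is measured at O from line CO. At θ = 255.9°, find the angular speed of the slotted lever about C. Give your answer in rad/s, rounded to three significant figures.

ω = 5.5 rad/s
Crank pin A relative to C: A = (d + r cosθ, r sinθ); lever angle φ = atan2(r sinθ, d + r cosθ).
Differentiating tanφ: φ̇ = rω(d cosθ + r)/(d² + r² + 2dr cosθ).
d² + r² + 2dr cosθ = |CA|² = 0.0148967 m²;  d cosθ + r = +0.027108 m.
|ω_lever| = |0.057·5.5·+0.027108| / 0.0148967 = 0.5705 rad/s.

0.570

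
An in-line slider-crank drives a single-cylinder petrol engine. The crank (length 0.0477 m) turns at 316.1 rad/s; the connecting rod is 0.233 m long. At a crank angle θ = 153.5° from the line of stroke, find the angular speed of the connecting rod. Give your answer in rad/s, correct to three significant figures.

ω = 316.1 rad/s
The rod makes angle φ with the slider axis where L sinφ = r sinθ; differentiating, L cosφ·φ̇ = r ω cosθ.
L cosφ = √(L² − r² sin²θ) = 0.23203 m.
|ω_rod| = r ω |cosθ| / √(L² − r² sin²θ) = 0.0477·316.1·0.89493/0.23203 = 58.156 rad/s.

58.2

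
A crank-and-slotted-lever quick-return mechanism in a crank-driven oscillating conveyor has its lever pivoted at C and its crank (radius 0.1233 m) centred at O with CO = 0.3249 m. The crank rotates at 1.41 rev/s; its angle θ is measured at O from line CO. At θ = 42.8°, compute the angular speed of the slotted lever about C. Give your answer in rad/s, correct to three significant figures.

ω = 8.859 rad/s (from 1.41 rev/s).
Crank pin A relative to C: A = (d + r cosθ, r sinθ); lever angle φ = atan2(r sinθ, d + r cosθ).
Differentiating tanφ: φ̇ = rω(d cosθ + r)/(d² + r² + 2dr cosθ).
d² + r² + 2dr cosθ = |CA|² = 0.17955 m²;  d cosθ + r = +0.36169 m.
|ω_lever| = |0.1233·8.859·+0.36169| / 0.17955 = 2.2005 rad/s.

2.20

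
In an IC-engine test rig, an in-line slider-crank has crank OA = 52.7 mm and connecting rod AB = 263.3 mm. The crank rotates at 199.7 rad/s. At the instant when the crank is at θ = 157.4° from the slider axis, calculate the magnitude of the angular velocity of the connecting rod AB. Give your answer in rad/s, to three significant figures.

37.0

ω = 199.7 rad/s
The rod makes angle φ with the slider axis where L sinφ = r sinθ; differentiating, L cosφ·φ̇ = r ω cosθ.
L cosφ = √(L² − r² sin²θ) = 0.26252 m.
|ω_rod| = r ω |cosθ| / √(L² − r² sin²θ) = 0.0527·199.7·0.92321/0.26252 = 37.011 rad/s.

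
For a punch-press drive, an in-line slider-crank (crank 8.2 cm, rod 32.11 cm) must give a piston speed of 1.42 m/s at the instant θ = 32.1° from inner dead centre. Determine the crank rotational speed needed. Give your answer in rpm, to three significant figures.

255

For an in-line slider-crank, |v_piston| = rω|sinθ|·[1 + r cosθ/√(L² − r² sin²θ)].
With r = 0.082 m, L = 0.3211 m, θ = 32.1°: the bracketed kinematic factor |dx/dθ| = 0.053089 m.
ω = v/|dx/dθ| = 1.42/0.053089 = 26.747 rad/s.
N = 60ω/(2π) = 255.42 rpm.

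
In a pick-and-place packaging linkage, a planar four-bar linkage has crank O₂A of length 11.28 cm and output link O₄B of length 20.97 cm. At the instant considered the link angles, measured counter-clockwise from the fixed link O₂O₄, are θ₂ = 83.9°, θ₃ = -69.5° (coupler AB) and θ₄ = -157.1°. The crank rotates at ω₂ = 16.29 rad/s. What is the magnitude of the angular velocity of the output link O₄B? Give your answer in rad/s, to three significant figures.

ω₂ = 16.29 rad/s
Differentiating the loop-closure r₂e^{iθ₂}+r₃e^{iθ₃}=r₁+r₄e^{iθ₄} gives r₂ω₂e^{iθ₂}+r₃ω₃e^{iθ₃}=r₄ω₄e^{iθ₄}.
Eliminating the other unknown: ω₄ = r₂ω₂ sin(θ₂−θ₃) / [r₄ sin(θ₄−θ₃)].
Numerator sine = +0.44776; denominator sine = -0.99912.
Result = 0.1128·16.29·(+0.44776) / (0.2097·(-0.99912)) = -3.927 rad/s; magnitude 3.927 rad/s.

3.93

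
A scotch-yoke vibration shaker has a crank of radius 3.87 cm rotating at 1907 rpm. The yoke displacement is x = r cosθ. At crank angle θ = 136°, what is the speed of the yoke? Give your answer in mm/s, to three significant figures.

5370

ω = 199.7 rad/s (from 1907 rpm).
x = r cosθ ⇒ ẋ = −rω sinθ.
|v| = rω|sinθ| = 0.0387·199.7·|sin 136°| = 5.3686 m/s = 5368.6 mm/s.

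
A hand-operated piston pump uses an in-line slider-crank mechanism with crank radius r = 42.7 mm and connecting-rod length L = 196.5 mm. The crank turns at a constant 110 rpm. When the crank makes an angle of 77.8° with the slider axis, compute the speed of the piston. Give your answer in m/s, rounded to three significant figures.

0.503

ω = 2π·110/60 = 11.52 rad/s
For an in-line slider-crank, x = r cosθ + √(L² − r² sin²θ), so v = −rω sinθ·[1 + r cosθ/√(L² − r² sin²θ)].
With r = 0.0427 m, L = 0.1965 m, θ = 77.8°: √(L² − r² sin²θ) = 0.19202 m.
v = −0.0427·11.52·0.97742·[1 + 0.0427·0.21132/0.19202] = -0.50335 m/s.
|v| = 0.50335 m/s.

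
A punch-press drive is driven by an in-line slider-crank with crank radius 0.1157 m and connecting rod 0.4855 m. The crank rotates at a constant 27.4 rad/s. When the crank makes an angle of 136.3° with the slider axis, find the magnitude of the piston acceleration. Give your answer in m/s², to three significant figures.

ω = 27.4 rad/s
x(θ) = r cosθ + √(L² − r² sin²θ); with ω constant, a = ω²·d²x/dθ².
d²x/dθ² = −r cosθ − r²(cos2θ)/√u − r⁴ sin²2θ/(4u^{3/2}),  u = L² − r² sin²θ = 0.229321 m².
Substituting r = 0.1157 m, L = 0.4855 m, θ = 136.3°: d²x/dθ² = +0.081972 m.
a = ω²·d²x/dθ² = (27.4)²·(+0.081972) = +61.541 m/s²;  |a| = 61.541 m/s².

61.5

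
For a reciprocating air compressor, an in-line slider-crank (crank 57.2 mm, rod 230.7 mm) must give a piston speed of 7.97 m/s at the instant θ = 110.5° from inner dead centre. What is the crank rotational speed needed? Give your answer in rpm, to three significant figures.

For an in-line slider-crank, |v_piston| = rω|sinθ|·[1 + r cosθ/√(L² − r² sin²θ)].
With r = 0.0572 m, L = 0.2307 m, θ = 110.5°: the bracketed kinematic factor |dx/dθ| = 0.048795 m.
ω = v/|dx/dθ| = 7.97/0.048795 = 163.34 rad/s.
N = 60ω/(2π) = 1559.8 rpm.

1560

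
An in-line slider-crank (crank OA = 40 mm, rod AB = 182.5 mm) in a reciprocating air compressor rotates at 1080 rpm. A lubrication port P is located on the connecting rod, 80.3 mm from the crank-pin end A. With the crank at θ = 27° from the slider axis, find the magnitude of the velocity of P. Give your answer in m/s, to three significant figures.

3.17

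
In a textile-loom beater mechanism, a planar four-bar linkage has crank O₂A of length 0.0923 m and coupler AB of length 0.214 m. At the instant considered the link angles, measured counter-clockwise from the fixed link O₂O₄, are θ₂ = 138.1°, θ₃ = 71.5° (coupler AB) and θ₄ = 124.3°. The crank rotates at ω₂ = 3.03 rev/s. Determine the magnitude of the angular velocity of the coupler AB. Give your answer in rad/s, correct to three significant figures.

2.46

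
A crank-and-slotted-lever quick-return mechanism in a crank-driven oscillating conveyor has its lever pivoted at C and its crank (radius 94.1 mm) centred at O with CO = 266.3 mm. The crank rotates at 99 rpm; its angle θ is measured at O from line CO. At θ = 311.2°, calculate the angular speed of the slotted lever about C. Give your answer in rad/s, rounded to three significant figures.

2.33

ω = 10.37 rad/s (from 99 rpm).
Crank pin A relative to C: A = (d + r cosθ, r sinθ); lever angle φ = atan2(r sinθ, d + r cosθ).
Differentiating tanφ: φ̇ = rω(d cosθ + r)/(d² + r² + 2dr cosθ).
d² + r² + 2dr cosθ = |CA|² = 0.112782 m²;  d cosθ + r = +0.26951 m.
|ω_lever| = |0.0941·10.37·+0.26951| / 0.112782 = 2.3312 rad/s.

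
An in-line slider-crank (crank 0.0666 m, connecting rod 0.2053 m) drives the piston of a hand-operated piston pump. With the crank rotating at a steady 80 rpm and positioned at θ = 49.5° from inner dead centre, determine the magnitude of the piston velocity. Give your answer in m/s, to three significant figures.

0.517

ω = 2π·80/60 = 8.378 rad/s
For an in-line slider-crank, x = r cosθ + √(L² − r² sin²θ), so v = −rω sinθ·[1 + r cosθ/√(L² − r² sin²θ)].
With r = 0.0666 m, L = 0.2053 m, θ = 49.5°: √(L² − r² sin²θ) = 0.19896 m.
v = −0.0666·8.378·0.76041·[1 + 0.0666·0.64945/0.19896] = -0.5165 m/s.
|v| = 0.5165 m/s.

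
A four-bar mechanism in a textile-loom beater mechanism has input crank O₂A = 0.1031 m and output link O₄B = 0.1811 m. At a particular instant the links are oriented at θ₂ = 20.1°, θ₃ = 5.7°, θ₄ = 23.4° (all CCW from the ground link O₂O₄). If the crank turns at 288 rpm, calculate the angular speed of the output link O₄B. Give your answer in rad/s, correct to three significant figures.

ω₂ = 30.16 rad/s (from 288 rpm).
Differentiating the loop-closure r₂e^{iθ₂}+r₃e^{iθ₃}=r₁+r₄e^{iθ₄} gives r₂ω₂e^{iθ₂}+r₃ω₃e^{iθ₃}=r₄ω₄e^{iθ₄}.
Eliminating the other unknown: ω₄ = r₂ω₂ sin(θ₂−θ₃) / [r₄ sin(θ₄−θ₃)].
Numerator sine = +0.24869; denominator sine = +0.30403.
Result = 0.1031·30.16·(+0.24869) / (0.1811·(+0.30403)) = +14.044 rad/s; magnitude 14.044 rad/s.

14.0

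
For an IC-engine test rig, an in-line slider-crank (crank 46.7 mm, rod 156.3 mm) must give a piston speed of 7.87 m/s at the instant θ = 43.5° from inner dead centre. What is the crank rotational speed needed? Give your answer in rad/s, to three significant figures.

For an in-line slider-crank, |v_piston| = rω|sinθ|·[1 + r cosθ/√(L² − r² sin²θ)].
With r = 0.0467 m, L = 0.1563 m, θ = 43.5°: the bracketed kinematic factor |dx/dθ| = 0.039265 m.
ω = v/|dx/dθ| = 7.87/0.039265 = 200.43 rad/s.

200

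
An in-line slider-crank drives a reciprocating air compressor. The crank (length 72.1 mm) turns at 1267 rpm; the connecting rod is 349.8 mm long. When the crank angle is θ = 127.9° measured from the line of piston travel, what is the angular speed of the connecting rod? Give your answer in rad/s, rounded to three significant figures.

ω = 132.7 rad/s (converted from 1267 rpm).
The rod makes angle φ with the slider axis where L sinφ = r sinθ; differentiating, L cosφ·φ̇ = r ω cosθ.
L cosφ = √(L² − r² sin²θ) = 0.34514 m.
|ω_rod| = r ω |cosθ| / √(L² − r² sin²θ) = 0.0721·132.7·0.61429/0.34514 = 17.026 rad/s.

17.0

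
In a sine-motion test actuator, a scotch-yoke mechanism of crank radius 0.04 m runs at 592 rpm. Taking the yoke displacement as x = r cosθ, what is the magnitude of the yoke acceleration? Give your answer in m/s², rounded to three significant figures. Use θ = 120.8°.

78.7

ω = 61.99 rad/s (from 592 rpm).
x = r cosθ ⇒ ẍ = −rω² cosθ (ω constant).
|a| = rω²|cosθ| = 0.04·(61.99)²·|cos 120.8°| = 78.717 m/s².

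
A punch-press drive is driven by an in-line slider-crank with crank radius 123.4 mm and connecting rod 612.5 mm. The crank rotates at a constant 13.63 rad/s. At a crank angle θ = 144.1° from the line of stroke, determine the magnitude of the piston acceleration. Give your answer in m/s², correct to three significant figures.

17.1

ω = 13.63 rad/s
x(θ) = r cosθ + √(L² − r² sin²θ); with ω constant, a = ω²·d²x/dθ².
d²x/dθ² = −r cosθ − r²(cos2θ)/√u − r⁴ sin²2θ/(4u^{3/2}),  u = L² − r² sin²θ = 0.369921 m².
Substituting r = 0.1234 m, L = 0.6125 m, θ = 144.1°: d²x/dθ² = +0.091907 m.
a = ω²·d²x/dθ² = (13.63)²·(+0.091907) = +17.074 m/s²;  |a| = 17.074 m/s².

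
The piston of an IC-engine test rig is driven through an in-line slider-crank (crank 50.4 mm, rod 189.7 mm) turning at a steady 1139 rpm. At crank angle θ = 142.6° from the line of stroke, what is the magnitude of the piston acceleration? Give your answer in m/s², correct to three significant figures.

ω = 2π·1139/60 = 119.3 rad/s
x(θ) = r cosθ + √(L² − r² sin²θ); with ω constant, a = ω²·d²x/dθ².
d²x/dθ² = −r cosθ − r²(cos2θ)/√u − r⁴ sin²2θ/(4u^{3/2}),  u = L² − r² sin²θ = 0.035049 m².
Substituting r = 0.0504 m, L = 0.1897 m, θ = 142.6°: d²x/dθ² = +0.036252 m.
a = ω²·d²x/dθ² = (119.3)²·(+0.036252) = +515.75 m/s²;  |a| = 515.75 m/s².

516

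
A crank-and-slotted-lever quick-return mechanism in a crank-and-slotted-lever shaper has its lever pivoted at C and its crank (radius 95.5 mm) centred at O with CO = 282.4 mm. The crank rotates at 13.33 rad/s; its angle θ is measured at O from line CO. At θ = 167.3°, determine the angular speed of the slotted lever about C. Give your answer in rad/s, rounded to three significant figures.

6.32

ω = 13.33 rad/s
Crank pin A relative to C: A = (d + r cosθ, r sinθ); lever angle φ = atan2(r sinθ, d + r cosθ).
Differentiating tanφ: φ̇ = rω(d cosθ + r)/(d² + r² + 2dr cosθ).
d² + r² + 2dr cosθ = |CA|² = 0.0362512 m²;  d cosθ + r = -0.17999 m.
|ω_lever| = |0.0955·13.33·-0.17999| / 0.0362512 = 6.3206 rad/s.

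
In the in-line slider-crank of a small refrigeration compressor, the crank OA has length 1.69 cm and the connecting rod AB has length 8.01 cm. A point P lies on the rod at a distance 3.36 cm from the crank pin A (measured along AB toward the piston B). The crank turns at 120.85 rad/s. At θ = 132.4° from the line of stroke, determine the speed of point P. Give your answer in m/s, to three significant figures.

1.63

ω = 120.8 rad/s.  Crank-pin speed |V_A| = rω = 2.0424 m/s, perpendicular to OA.
Rod angle: sinφ = −(r/L) sinθ ⇒ φ = -8.963°; ω_rod = −rω cosθ/√(L²−r²sin²θ) = +17.406 rad/s.
V_P = V_A + ω_rod × AP, with AP = 0.0336 m along the rod.
Components: V_Px = −rω sinθ − a·ω_rod·sinφ = -1.4171 m/s;  V_Py = rω cosθ + a·ω_rod·cosφ = -0.79948 m/s.
|V_P| = √(V_Px² + V_Py²) = 1.627 m/s.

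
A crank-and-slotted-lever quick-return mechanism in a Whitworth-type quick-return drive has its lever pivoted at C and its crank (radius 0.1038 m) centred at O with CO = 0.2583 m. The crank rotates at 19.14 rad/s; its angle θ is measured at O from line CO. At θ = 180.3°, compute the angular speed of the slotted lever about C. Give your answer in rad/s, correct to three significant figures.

12.9

ω = 19.14 rad/s
Crank pin A relative to C: A = (d + r cosθ, r sinθ); lever angle φ = atan2(r sinθ, d + r cosθ).
Differentiating tanφ: φ̇ = rω(d cosθ + r)/(d² + r² + 2dr cosθ).
d² + r² + 2dr cosθ = |CA|² = 0.023871 m²;  d cosθ + r = -0.1545 m.
|ω_lever| = |0.1038·19.14·-0.1545| / 0.023871 = 12.858 rad/s.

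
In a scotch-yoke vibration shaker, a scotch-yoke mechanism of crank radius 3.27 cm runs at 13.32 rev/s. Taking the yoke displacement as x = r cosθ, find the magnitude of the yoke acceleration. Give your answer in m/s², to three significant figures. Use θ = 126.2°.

135

ω = 83.69 rad/s (from 13.32 rev/s).
x = r cosθ ⇒ ẍ = −rω² cosθ (ω constant).
|a| = rω²|cosθ| = 0.0327·(83.69)²·|cos 126.2°| = 135.27 m/s².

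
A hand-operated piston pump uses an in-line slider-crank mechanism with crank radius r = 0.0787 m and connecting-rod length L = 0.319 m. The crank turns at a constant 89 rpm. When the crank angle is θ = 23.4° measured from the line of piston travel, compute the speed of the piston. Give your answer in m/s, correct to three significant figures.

0.358

ω = 2π·89/60 = 9.32 rad/s
For an in-line slider-crank, x = r cosθ + √(L² − r² sin²θ), so v = −rω sinθ·[1 + r cosθ/√(L² − r² sin²θ)].
With r = 0.0787 m, L = 0.319 m, θ = 23.4°: √(L² − r² sin²θ) = 0.31747 m.
v = −0.0787·9.32·0.39715·[1 + 0.0787·0.91775/0.31747] = -0.35758 m/s.
|v| = 0.35758 m/s.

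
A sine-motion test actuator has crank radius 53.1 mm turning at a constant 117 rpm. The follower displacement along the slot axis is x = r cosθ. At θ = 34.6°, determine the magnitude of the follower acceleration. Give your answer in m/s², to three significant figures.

ω = 12.25 rad/s (from 117 rpm).
x = r cosθ ⇒ ẍ = −rω² cosθ (ω constant).
|a| = rω²|cosθ| = 0.0531·(12.25)²·|cos 34.6°| = 6.5614 m/s².

6.56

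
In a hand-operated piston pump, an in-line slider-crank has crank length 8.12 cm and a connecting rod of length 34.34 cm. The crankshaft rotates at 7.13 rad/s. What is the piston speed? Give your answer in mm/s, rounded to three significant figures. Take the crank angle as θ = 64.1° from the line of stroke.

576

ω = 7.13 rad/s
For an in-line slider-crank, x = r cosθ + √(L² − r² sin²θ), so v = −rω sinθ·[1 + r cosθ/√(L² − r² sin²θ)].
With r = 0.0812 m, L = 0.3434 m, θ = 64.1°: √(L² − r² sin²θ) = 0.33554 m.
v = −0.0812·7.13·0.89956·[1 + 0.0812·0.43680/0.33554] = -0.57586 m/s.
|v| = 0.57586 m/s = 575.86 mm/s.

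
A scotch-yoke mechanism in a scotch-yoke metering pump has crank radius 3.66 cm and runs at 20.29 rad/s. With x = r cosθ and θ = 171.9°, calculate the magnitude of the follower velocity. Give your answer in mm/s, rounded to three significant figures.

105

ω = 20.29 rad/s
x = r cosθ ⇒ ẋ = −rω sinθ.
|v| = rω|sinθ| = 0.0366·20.29·|sin 171.9°| = 0.10464 m/s = 104.64 mm/s.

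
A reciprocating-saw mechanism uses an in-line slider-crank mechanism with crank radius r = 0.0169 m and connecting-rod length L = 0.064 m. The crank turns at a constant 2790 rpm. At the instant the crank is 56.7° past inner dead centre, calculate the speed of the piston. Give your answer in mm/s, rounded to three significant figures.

ω = 2π·2790/60 = 292.2 rad/s
For an in-line slider-crank, x = r cosθ + √(L² − r² sin²θ), so v = −rω sinθ·[1 + r cosθ/√(L² − r² sin²θ)].
With r = 0.0169 m, L = 0.064 m, θ = 56.7°: √(L² − r² sin²θ) = 0.062422 m.
v = −0.0169·292.2·0.83581·[1 + 0.0169·0.54902/0.062422] = -4.7403 m/s.
|v| = 4.7403 m/s = 4740.3 mm/s.

4740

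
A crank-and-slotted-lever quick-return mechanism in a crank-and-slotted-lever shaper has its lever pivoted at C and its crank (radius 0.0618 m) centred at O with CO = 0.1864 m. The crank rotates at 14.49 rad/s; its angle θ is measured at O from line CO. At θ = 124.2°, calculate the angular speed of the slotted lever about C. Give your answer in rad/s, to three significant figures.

1.50

ω = 14.49 rad/s
Crank pin A relative to C: A = (d + r cosθ, r sinθ); lever angle φ = atan2(r sinθ, d + r cosθ).
Differentiating tanφ: φ̇ = rω(d cosθ + r)/(d² + r² + 2dr cosθ).
d² + r² + 2dr cosθ = |CA|² = 0.0256143 m²;  d cosθ + r = -0.042972 m.
|ω_lever| = |0.0618·14.49·-0.042972| / 0.0256143 = 1.5023 rad/s.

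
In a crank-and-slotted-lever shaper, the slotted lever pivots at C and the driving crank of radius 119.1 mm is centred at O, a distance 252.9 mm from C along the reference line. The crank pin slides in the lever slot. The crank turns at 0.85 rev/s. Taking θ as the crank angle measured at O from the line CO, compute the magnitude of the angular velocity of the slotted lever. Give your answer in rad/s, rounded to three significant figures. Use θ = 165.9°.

ω = 5.341 rad/s (from 0.85 rev/s).
Crank pin A relative to C: A = (d + r cosθ, r sinθ); lever angle φ = atan2(r sinθ, d + r cosθ).
Differentiating tanφ: φ̇ = rω(d cosθ + r)/(d² + r² + 2dr cosθ).
d² + r² + 2dr cosθ = |CA|² = 0.0197174 m²;  d cosθ + r = -0.12618 m.
|ω_lever| = |0.1191·5.341·-0.12618| / 0.0197174 = 4.0706 rad/s.

4.07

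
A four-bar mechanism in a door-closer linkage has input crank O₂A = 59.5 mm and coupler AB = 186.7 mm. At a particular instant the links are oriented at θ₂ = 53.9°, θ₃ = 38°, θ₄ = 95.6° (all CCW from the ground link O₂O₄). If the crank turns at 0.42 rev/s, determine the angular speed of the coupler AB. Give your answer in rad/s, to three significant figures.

0.663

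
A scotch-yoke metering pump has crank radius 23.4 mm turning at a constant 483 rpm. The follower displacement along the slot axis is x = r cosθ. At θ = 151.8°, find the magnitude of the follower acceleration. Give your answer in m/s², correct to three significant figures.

ω = 50.58 rad/s (from 483 rpm).
x = r cosθ ⇒ ẍ = −rω² cosθ (ω constant).
|a| = rω²|cosθ| = 0.0234·(50.58)²·|cos 151.8°| = 52.759 m/s².

52.8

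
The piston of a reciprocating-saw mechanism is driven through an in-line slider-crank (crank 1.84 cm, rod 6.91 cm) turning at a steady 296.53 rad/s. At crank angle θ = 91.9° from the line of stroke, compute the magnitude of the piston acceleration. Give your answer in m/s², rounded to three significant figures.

500

ω = 296.5 rad/s
x(θ) = r cosθ + √(L² − r² sin²θ); with ω constant, a = ω²·d²x/dθ².
d²x/dθ² = −r cosθ − r²(cos2θ)/√u − r⁴ sin²2θ/(4u^{3/2}),  u = L² − r² sin²θ = 0.00443662 m².
Substituting r = 0.0184 m, L = 0.0691 m, θ = 91.9°: d²x/dθ² = +0.0056813 m.
a = ω²·d²x/dθ² = (296.5)²·(+0.0056813) = +499.56 m/s²;  |a| = 499.56 m/s².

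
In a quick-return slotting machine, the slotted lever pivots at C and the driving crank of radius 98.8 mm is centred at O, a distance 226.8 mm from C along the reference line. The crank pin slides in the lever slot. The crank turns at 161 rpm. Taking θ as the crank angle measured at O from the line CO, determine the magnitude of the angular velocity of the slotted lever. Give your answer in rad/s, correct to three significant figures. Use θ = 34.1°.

4.86

ω = 16.86 rad/s (from 161 rpm).
Crank pin A relative to C: A = (d + r cosθ, r sinθ); lever angle φ = atan2(r sinθ, d + r cosθ).
Differentiating tanφ: φ̇ = rω(d cosθ + r)/(d² + r² + 2dr cosθ).
d² + r² + 2dr cosθ = |CA|² = 0.0983098 m²;  d cosθ + r = +0.2866 m.
|ω_lever| = |0.0988·16.86·+0.2866| / 0.0983098 = 4.8562 rad/s.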